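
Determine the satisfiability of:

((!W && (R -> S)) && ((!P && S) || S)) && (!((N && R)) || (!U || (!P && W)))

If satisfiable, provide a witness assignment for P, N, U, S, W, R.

P: False, N: True, U: False, S: True, W: False, R: True

  (!W && (R -> S)) && ((!P && S) || S) = True
    !W && (R -> S) = True
      !W = True
      R -> S = True
    (!P && S) || S = True
      !P && S = True
        !P = True
  !((N && R)) || (!U || (!P && W)) = True
    !((N && R)) = False
      N && R = True
    !U || (!P && W) = True
      !U = True
      !P && W = False
        !P = True
Both conjuncts True, so the formula holds.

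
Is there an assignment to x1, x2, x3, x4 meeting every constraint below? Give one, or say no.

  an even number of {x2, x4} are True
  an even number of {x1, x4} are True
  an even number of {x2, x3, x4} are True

x1 = True; x2 = True; x3 = False; x4 = True

{x2, x4}: 2 true → even ✓
{x1, x4}: 2 true → even ✓
{x2, x3, x4}: 2 true → even ✓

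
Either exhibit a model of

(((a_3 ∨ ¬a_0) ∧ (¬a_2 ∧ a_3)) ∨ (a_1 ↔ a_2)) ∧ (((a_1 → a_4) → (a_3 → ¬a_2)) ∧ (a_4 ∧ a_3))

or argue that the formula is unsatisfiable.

a_0 = True, a_1 = True, a_2 = False, a_3 = True, a_4 = True

  ((a_3 ∨ ¬a_0) ∧ (¬a_2 ∧ a_3)) ∨ (a_1 ↔ a_2) = True
    (a_3 ∨ ¬a_0) ∧ (¬a_2 ∧ a_3) = True
      a_3 ∨ ¬a_0 = True
        ¬a_0 = False
      ¬a_2 ∧ a_3 = True
        ¬a_2 = True
    a_1 ↔ a_2 = False
  ((a_1 → a_4) → (a_3 → ¬a_2)) ∧ (a_4 ∧ a_3) = True
    (a_1 → a_4) → (a_3 → ¬a_2) = True
      a_1 → a_4 = True
      a_3 → ¬a_2 = True
        ¬a_2 = True
    a_4 ∧ a_3 = True
Both conjuncts True, so the formula holds.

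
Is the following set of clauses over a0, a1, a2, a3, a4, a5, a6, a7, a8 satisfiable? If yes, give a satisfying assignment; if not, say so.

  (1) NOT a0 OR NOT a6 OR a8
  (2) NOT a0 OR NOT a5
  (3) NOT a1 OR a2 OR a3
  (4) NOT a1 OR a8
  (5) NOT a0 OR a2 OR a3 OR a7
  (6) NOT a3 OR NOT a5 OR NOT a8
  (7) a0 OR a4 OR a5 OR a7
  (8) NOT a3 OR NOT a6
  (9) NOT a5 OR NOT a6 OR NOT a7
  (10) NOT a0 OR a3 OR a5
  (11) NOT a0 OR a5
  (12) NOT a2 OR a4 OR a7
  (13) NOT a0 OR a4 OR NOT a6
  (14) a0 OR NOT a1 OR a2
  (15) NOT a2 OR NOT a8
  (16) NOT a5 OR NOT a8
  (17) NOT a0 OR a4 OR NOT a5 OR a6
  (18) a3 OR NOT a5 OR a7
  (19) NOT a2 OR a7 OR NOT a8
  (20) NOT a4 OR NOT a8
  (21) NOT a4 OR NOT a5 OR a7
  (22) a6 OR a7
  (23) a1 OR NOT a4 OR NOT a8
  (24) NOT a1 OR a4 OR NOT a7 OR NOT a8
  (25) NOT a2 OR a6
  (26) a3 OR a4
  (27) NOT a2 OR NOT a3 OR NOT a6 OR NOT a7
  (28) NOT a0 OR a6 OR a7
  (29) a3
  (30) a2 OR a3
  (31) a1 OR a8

a0: False, a1: False, a2: False, a3: True, a4: False, a5: False, a6: False, a7: True, a8: True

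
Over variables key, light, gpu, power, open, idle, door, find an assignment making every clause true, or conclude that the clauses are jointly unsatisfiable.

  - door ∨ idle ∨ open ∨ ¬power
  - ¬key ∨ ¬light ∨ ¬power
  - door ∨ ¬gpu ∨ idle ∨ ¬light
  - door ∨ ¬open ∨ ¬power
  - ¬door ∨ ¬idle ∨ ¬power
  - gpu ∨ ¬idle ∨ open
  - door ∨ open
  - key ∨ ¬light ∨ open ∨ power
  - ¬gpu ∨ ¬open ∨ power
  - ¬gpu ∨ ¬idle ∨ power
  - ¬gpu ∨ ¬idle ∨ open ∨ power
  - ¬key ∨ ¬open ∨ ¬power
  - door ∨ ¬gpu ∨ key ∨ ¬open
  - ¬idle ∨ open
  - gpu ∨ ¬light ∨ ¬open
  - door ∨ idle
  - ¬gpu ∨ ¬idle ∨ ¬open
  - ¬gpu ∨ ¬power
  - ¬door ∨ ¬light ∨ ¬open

key = False; light = False; gpu = False; power = False; open = True; idle = True; door = True

Set key = False.
Set light = False.
Set gpu = False.
Set power = False.
Set open = True.
Set idle = True.
Set door = True.
All clauses satisfied.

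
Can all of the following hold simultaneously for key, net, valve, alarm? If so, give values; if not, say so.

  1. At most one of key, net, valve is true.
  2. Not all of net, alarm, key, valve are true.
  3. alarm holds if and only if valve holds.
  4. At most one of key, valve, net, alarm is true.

key = False, net = False, valve = False, alarm = False

  (1) {key, net, valve}: 0 true — at most one ✓
  (2) {net, alarm, key, valve}: 0/4 true — not all ✓
  (3) alarm=F, valve=F — same ✓
  (4) {key, valve, net, alarm}: 0 true — at most one ✓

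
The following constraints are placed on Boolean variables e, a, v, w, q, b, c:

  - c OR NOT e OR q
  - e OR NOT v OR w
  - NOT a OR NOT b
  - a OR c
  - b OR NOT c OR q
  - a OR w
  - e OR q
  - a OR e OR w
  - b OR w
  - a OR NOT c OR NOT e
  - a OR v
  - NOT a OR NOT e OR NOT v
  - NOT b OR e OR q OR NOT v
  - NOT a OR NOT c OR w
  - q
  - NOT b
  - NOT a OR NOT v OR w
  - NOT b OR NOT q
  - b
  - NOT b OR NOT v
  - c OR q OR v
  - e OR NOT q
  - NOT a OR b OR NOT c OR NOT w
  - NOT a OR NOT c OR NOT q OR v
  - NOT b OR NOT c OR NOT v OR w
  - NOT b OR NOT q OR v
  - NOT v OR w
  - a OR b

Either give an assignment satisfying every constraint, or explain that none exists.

Unsatisfiable — no assignment works.

Case b = True:
  Clause (NOT b) is falsified — contradiction.
Case b = False:
  Clause (b) is falsified — contradiction.
Both cases fail, so the formula is unsatisfiable.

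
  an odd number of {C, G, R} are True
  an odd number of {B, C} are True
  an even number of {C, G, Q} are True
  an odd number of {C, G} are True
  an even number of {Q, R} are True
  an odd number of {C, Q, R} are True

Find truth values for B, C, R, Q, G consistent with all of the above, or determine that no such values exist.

UNSATISFIABLE

Adding constraints 1, 3, 5 mod 2: every variable appears an even number of times on the left, so the left side is 0.
But the right sides sum to 1 (mod 2). 0 ≠ 1 — the system is inconsistent.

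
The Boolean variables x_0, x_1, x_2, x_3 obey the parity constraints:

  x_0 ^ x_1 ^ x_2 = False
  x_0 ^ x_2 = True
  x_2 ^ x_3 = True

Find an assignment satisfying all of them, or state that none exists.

x_0 = True; x_1 = True; x_2 = False; x_3 = True

x_0 ^ x_1 ^ x_2 = T ^ T ^ F = False ✓
x_0 ^ x_2 = T ^ F = True ✓
x_2 ^ x_3 = F ^ T = True ✓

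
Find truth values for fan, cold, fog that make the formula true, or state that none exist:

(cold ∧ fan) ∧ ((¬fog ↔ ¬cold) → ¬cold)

fan = True, cold = True, fog = False

  cold ∧ fan = True
  (¬fog ↔ ¬cold) → ¬cold = True
    ¬fog ↔ ¬cold = False
      ¬fog = True
      ¬cold = False
    ¬cold = False
Both conjuncts True, so the formula holds.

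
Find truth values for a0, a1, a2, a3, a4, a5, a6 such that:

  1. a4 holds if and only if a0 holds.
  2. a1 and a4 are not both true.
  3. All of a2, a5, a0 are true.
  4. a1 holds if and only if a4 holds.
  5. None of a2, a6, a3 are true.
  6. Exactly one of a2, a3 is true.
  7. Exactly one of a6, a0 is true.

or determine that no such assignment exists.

Case a2 = True:
  Constraint (5) is violated (a2=T) — contradiction.
Case a2 = False:
  Constraint (3) is violated (a2=F) — contradiction.
Both cases fail — unsatisfiable.

UNSATISFIABLE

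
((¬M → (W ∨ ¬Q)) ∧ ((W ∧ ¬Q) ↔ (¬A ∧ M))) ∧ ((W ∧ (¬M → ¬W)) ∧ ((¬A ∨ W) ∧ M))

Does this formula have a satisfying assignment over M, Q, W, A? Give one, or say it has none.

M = True, Q = False, W = True, A = False

  (¬M → (W ∨ ¬Q)) ∧ ((W ∧ ¬Q) ↔ (¬A ∧ M)) = True
    ¬M → (W ∨ ¬Q) = True
      ¬M = False
      W ∨ ¬Q = True
        ¬Q = True
    (W ∧ ¬Q) ↔ (¬A ∧ M) = True
      W ∧ ¬Q = True
        ¬Q = True
      ¬A ∧ M = True
        ¬A = True
  (W ∧ (¬M → ¬W)) ∧ ((¬A ∨ W) ∧ M) = True
    W ∧ (¬M → ¬W) = True
      ¬M → ¬W = True
        ¬M = False
        ¬W = False
    (¬A ∨ W) ∧ M = True
      ¬A ∨ W = True
        ¬A = True
Both conjuncts True, so the formula holds.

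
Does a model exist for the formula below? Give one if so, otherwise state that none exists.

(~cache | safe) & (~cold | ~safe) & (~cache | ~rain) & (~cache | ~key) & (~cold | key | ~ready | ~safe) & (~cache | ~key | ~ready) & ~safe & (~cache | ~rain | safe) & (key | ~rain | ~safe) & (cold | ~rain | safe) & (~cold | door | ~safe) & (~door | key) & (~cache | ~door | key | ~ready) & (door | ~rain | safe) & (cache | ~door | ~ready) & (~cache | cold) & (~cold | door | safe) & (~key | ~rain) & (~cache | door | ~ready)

Unit clause (~safe) forces safe = False.
In (~cache | safe) only ~cache is left, so cache = False.
Set door = True.
  then (~door | key) forces key = True.
  then (cache | ~door | ~ready) forces ready = False.
  then (~key | ~rain) forces rain = False.
Set cold = False.
All clauses satisfied.

door: True; cache: False; cold: False; rain: False; ready: False; safe: False; key: True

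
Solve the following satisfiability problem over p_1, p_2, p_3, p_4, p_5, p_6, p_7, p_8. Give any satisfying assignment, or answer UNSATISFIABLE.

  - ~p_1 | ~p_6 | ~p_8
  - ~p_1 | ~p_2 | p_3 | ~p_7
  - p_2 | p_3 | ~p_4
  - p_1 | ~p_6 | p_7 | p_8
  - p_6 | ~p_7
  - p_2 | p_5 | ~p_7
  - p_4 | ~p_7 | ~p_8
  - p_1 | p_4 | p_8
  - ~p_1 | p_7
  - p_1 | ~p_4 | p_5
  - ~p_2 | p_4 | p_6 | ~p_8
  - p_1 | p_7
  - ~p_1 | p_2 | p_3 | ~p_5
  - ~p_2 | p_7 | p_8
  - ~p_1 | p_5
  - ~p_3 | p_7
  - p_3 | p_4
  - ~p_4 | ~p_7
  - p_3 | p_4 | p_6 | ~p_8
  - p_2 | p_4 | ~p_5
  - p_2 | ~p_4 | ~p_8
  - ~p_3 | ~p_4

p_1 = True; p_2 = True; p_3 = True; p_4 = False; p_5 = True; p_6 = True; p_7 = True; p_8 = False

Try p_1 = False:
  (p_1 | p_7) forces p_7 = True.
  (p_6 | ~p_7) forces p_6 = True.
  (~p_4 | ~p_7) forces p_4 = False.
  (p_4 | ~p_7 | ~p_8) forces p_8 = False.
  clause (p_1 | p_4 | p_8) is falsified — backtrack.
So p_1 = True.
  then (~p_1 | p_7) forces p_7 = True.
  then (~p_1 | p_5) forces p_5 = True.
  then (~p_4 | ~p_7) forces p_4 = False.
  then (p_2 | p_4 | ~p_5) forces p_2 = True.
  then (~p_1 | ~p_2 | p_3 | ~p_7) forces p_3 = True.
  then (p_6 | ~p_7) forces p_6 = True.
  then (p_4 | ~p_7 | ~p_8) forces p_8 = False.
All clauses satisfied.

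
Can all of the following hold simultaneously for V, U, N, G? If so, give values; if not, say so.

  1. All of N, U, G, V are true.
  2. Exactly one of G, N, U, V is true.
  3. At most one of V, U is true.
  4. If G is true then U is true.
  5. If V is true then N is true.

Case V = True:
  (1) forces N = True.
  Constraint (2) is violated (N=T, V=T) — contradiction.
Case V = False:
  Constraint (1) is violated (V=F) — contradiction.
Both cases fail — unsatisfiable.

Unsatisfiable — no assignment works.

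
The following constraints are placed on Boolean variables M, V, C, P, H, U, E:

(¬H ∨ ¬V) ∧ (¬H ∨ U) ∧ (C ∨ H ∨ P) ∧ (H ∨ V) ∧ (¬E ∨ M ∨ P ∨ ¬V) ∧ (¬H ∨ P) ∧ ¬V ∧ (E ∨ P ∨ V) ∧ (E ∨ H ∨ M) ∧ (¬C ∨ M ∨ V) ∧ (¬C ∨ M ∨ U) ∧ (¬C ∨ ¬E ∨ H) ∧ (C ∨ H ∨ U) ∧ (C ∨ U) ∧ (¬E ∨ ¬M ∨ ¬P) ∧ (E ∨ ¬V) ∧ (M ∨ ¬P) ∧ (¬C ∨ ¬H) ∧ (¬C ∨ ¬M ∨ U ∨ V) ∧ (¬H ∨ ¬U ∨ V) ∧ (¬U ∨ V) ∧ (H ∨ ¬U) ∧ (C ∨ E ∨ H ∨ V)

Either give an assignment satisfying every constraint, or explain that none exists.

The formula is unsatisfiable.

Case V = True:
  Clause (¬V) is falsified — contradiction.
Case V = False:
  (H ∨ V) forces H = True.
  (¬H ∨ U) forces U = True.
  Clause (¬H ∨ ¬U ∨ V) is falsified — contradiction.
Both cases fail, so the formula is unsatisfiable.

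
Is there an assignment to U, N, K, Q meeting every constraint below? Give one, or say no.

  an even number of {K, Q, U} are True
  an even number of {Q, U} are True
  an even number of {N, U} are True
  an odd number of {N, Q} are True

No satisfying assignment exists.

Adding constraints 2, 3, 4 mod 2: every variable appears an even number of times on the left, so the left side is 0.
But the right sides sum to 1 (mod 2). 0 ≠ 1 — the system is inconsistent.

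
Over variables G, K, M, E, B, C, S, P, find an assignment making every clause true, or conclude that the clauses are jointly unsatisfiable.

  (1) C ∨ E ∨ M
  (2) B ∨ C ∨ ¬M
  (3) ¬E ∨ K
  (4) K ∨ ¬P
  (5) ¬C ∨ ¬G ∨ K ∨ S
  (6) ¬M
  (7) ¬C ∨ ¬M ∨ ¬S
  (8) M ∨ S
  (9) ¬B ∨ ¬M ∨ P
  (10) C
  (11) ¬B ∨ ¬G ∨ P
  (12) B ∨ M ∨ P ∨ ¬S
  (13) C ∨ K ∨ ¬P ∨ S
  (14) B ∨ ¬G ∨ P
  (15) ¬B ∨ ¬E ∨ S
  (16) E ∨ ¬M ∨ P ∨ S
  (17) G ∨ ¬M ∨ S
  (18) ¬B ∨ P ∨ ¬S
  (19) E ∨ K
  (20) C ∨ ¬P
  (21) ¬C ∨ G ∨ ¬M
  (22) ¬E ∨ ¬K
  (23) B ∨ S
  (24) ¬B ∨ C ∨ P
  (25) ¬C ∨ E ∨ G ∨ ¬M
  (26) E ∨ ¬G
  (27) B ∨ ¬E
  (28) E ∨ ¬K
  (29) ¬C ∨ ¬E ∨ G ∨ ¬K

Case K = True:
  (¬M) forces M = False.
  (M ∨ S) forces S = True.
  (C) forces C = True.
  (¬E ∨ ¬K) forces E = False.
  Clause (E ∨ ¬K) is falsified — contradiction.
Case K = False:
  (¬E ∨ K) forces E = False.
  Clause (E ∨ K) is falsified — contradiction.
Both cases fail, so the formula is unsatisfiable.

No satisfying assignment exists.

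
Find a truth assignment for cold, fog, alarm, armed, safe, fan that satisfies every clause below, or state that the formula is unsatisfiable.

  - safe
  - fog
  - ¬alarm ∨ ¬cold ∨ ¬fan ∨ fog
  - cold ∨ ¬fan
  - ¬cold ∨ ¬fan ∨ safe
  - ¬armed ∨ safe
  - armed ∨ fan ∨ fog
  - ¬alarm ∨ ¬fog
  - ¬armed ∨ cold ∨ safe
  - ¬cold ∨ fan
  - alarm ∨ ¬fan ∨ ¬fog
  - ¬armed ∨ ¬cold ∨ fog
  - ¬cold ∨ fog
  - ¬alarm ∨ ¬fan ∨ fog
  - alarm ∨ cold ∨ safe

cold = False; fog = True; alarm = False; armed = False; safe = True; fan = False

Unit clause (safe) forces safe = True.
Unit clause (fog) forces fog = True.
In (¬alarm ∨ ¬fog) only ¬alarm is left, so alarm = False.
In (alarm ∨ ¬fan ∨ ¬fog) only ¬fan is left, so fan = False.
In (¬cold ∨ fan) only ¬cold is left, so cold = False.
Set armed = False.
All clauses satisfied.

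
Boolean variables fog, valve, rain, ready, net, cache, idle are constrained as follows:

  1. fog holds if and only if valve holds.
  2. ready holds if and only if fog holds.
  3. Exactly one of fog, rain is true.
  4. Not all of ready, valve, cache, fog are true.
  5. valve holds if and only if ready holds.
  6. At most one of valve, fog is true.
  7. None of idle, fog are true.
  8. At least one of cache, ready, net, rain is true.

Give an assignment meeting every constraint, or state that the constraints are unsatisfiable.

fog=F; valve=F; rain=T; ready=F; net=F; cache=F; idle=F

  (1) fog=F, valve=F — same ✓
  (2) ready=F, fog=F — same ✓
  (3) {fog, rain}: 1 true — exactly one ✓
  (4) {ready, valve, cache, fog}: 0/4 true — not all ✓
  (5) valve=F, ready=F — same ✓
  (6) {valve, fog}: 0 true — at most one ✓
  (7) {idle, fog}: 0 true — none ✓
  (8) {cache, ready, net, rain}: 1 true — at least one ✓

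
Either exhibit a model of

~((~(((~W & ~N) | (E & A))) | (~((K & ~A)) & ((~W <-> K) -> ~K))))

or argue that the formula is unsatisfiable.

E=T, K=T, W=F, A=T, N=F

  ~((~(((~W & ~N) | (E & A))) | (~((K & ~A)) & ((~W <-> K) -> ~K)))) = True
    ~(((~W & ~N) | (E & A))) | (~((K & ~A)) & ((~W <-> K) -> ~K)) = False
      ~(((~W & ~N) | (E & A))) = False
        (~W & ~N) | (E & A) = True
          ~W & ~N = True
            ~W = True
            ~N = True
          E & A = True
      ~((K & ~A)) & ((~W <-> K) -> ~K) = False
        ~((K & ~A)) = True
          K & ~A = False
            ~A = False
        (~W <-> K) -> ~K = False
          ~W <-> K = True
            ~W = True
          ~K = False
The formula evaluates to True.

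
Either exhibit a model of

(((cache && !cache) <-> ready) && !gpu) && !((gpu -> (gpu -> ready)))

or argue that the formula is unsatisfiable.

Case gpu = True: the conjunct !gpu is False.
Case gpu = False: the conjunct !((gpu -> (gpu -> ready))) becomes !((False -> True)) = False.
Both cases fail — unsatisfiable.

The formula is unsatisfiable.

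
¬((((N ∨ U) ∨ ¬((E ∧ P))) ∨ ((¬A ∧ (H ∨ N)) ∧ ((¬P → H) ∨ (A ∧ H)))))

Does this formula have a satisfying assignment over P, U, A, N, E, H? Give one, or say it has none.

P = True; U = False; A = False; N = False; E = True; H = False

  ¬((((N ∨ U) ∨ ¬((E ∧ P))) ∨ ((¬A ∧ (H ∨ N)) ∧ ((¬P → H) ∨ (A ∧ H))))) = True
    ((N ∨ U) ∨ ¬((E ∧ P))) ∨ ((¬A ∧ (H ∨ N)) ∧ ((¬P → H) ∨ (A ∧ H))) = False
      (N ∨ U) ∨ ¬((E ∧ P)) = False
        N ∨ U = False
        ¬((E ∧ P)) = False
          E ∧ P = True
      (¬A ∧ (H ∨ N)) ∧ ((¬P → H) ∨ (A ∧ H)) = False
        ¬A ∧ (H ∨ N) = False
          ¬A = True
          H ∨ N = False
        (¬P → H) ∨ (A ∧ H) = True
          ¬P → H = True
            ¬P = False
          A ∧ H = False
The formula evaluates to True.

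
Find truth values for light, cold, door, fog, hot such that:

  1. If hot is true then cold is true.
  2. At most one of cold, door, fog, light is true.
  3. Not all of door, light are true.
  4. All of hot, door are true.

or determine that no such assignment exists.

Case hot = True:
  (1) with hot=T forces cold = True.
  (2) with cold=T forces door = False.
  Constraint (4) is violated (door=F) — contradiction.
Case hot = False:
  Constraint (4) is violated (hot=F) — contradiction.
Both cases fail — unsatisfiable.

The formula is unsatisfiable.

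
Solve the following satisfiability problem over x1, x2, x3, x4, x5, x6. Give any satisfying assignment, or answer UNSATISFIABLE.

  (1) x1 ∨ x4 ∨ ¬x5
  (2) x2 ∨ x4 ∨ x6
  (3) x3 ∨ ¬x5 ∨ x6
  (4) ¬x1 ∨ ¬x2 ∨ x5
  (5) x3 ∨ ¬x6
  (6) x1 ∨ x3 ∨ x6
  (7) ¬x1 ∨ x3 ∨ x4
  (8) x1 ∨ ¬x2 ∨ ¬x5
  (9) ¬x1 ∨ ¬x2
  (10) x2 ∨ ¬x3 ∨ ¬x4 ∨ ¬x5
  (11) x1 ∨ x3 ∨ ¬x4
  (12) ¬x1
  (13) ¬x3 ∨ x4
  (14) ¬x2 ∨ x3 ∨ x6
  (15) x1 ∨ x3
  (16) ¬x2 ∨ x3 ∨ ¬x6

x1=F, x2=F, x3=T, x4=T, x5=F, x6=F

Unit clause (¬x1) forces x1 = False.
In (x1 ∨ x3) only x3 is left, so x3 = True.
In (¬x3 ∨ x4) only x4 is left, so x4 = True.
Set x2 = False.
  then (x2 ∨ ¬x3 ∨ ¬x4 ∨ ¬x5) forces x5 = False.
Set x6 = False.
All clauses satisfied.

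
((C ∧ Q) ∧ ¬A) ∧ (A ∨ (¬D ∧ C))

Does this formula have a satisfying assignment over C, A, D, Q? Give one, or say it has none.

C = True, A = False, D = False, Q = True

  (C ∧ Q) ∧ ¬A = True
    C ∧ Q = True
    ¬A = True
  A ∨ (¬D ∧ C) = True
    ¬D ∧ C = True
      ¬D = True
Both conjuncts True, so the formula holds.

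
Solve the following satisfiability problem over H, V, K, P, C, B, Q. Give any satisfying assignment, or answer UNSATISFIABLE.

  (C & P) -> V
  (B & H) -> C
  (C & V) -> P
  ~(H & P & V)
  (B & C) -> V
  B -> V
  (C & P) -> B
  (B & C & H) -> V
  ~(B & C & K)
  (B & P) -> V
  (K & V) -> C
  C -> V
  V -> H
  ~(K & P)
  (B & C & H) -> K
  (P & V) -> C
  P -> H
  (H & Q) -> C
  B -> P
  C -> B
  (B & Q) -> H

H: True, V: True, K: False, P: False, C: False, B: False, Q: False

Set H = True.
Set V = True.
  then (~H | ~P | ~V) forces P = False.
  then (~C | P | ~V) forces C = False.
  then (~B | P) forces B = False.
  then (C | ~H | ~Q) forces Q = False.
  then (C | ~K | ~V) forces K = False.
All clauses satisfied.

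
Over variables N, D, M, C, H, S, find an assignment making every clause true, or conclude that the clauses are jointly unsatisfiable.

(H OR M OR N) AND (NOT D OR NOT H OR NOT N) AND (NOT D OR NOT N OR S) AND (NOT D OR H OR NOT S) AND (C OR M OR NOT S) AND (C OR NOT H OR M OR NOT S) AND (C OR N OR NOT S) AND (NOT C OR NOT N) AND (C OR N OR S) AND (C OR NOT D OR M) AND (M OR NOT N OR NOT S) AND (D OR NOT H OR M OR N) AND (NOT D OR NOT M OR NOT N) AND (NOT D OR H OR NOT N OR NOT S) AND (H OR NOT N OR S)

Set N = False.
Set D = False.
Try M = False:
  (H OR M OR N) forces H = True.
  clause (D OR NOT H OR M OR N) is falsified — backtrack.
So M = True.
Set C = True.
Set H = False.
Set S = True.
All clauses satisfied.

N=F, D=F, M=T, C=T, H=F, S=T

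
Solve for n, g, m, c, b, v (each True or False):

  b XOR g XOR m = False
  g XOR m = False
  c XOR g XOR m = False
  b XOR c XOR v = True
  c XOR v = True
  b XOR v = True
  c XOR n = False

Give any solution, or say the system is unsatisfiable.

n = False, g = False, m = False, c = False, b = False, v = True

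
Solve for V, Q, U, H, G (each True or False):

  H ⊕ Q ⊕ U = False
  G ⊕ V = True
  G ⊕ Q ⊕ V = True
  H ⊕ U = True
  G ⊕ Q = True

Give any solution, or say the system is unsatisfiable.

The formula is unsatisfiable.

Adding constraints 1, 2, 3, 4 mod 2: every variable appears an even number of times on the left, so the left side is 0.
But the right sides sum to 1 (mod 2). 0 ≠ 1 — the system is inconsistent.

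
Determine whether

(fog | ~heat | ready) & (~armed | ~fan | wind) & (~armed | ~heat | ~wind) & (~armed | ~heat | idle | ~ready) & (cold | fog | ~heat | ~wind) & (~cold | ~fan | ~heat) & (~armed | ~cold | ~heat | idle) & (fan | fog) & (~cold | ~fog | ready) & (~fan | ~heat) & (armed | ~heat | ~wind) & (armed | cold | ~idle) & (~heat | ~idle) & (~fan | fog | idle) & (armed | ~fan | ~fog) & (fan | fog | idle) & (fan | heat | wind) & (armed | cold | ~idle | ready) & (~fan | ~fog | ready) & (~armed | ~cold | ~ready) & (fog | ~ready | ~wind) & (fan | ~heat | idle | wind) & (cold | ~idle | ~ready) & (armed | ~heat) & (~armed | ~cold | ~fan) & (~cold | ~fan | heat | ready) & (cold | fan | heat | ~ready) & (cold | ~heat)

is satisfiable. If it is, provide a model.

Set heat = False.
Set fog = True.
Set ready = False.
  then (~cold | ~fog | ready) forces cold = False.
  then (~fan | ~fog | ready) forces fan = False.
  then (fan | heat | wind) forces wind = True.
Set armed = True.
Set idle = False.
All clauses satisfied.

heat = False; fog = True; ready = False; fan = False; cold = False; armed = True; idle = False; wind = True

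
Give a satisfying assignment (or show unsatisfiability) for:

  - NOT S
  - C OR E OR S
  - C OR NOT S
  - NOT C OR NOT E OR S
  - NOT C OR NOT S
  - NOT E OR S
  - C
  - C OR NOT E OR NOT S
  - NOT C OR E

Case C = True:
  (NOT S) forces S = False.
  (NOT C OR NOT E OR S) forces E = False.
  Clause (NOT C OR E) is falsified — contradiction.
Case C = False:
  Clause (C) is falsified — contradiction.
Both cases fail, so the formula is unsatisfiable.

Unsatisfiable — no assignment works.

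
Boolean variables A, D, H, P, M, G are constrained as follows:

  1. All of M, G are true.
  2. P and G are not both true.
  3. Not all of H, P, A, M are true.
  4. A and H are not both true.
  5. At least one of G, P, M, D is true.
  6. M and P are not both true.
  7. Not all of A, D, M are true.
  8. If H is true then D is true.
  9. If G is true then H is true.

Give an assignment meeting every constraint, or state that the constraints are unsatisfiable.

A = False, D = True, H = True, P = False, M = True, G = True

  (1) {M, G}: all 2 true ✓
  (2) P=F, G=T — not both ✓
  (3) {H, P, A, M}: 2/4 true — not all ✓
  (4) A=F, H=T — not both ✓
  (5) {G, P, M, D}: 3 true — at least one ✓
  (6) M=T, P=F — not both ✓
  (7) {A, D, M}: 2/3 true — not all ✓
  (8) H=T ⇒ D: T ✓
  (9) G=T ⇒ H: T ✓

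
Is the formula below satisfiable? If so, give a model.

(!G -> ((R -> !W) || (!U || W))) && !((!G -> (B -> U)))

U=F; B=T; G=F; R=F; W=F

  !G -> ((R -> !W) || (!U || W)) = True
    !G = True
    (R -> !W) || (!U || W) = True
      R -> !W = True
        !W = True
      !U || W = True
        !U = True
  !((!G -> (B -> U))) = True
    !G -> (B -> U) = False
      !G = True
      B -> U = False
Both conjuncts True, so the formula holds.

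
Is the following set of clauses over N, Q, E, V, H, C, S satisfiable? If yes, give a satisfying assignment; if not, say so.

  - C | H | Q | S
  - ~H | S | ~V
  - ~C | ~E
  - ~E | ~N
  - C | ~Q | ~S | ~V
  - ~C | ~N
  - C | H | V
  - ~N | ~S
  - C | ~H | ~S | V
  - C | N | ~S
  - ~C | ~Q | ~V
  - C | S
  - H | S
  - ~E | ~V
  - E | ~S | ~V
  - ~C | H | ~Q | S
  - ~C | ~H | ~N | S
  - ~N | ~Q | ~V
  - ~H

N = False, Q = False, E = False, V = False, H = False, C = True, S = True

Unit clause (~H) forces H = False.
In (H | S) only S is left, so S = True.
In (~N | ~S) only ~N is left, so N = False.
In (C | N | ~S) only C is left, so C = True.
In (~C | ~E) only ~E is left, so E = False.
In (E | ~S | ~V) only ~V is left, so V = False.
Set Q = False.
All clauses satisfied.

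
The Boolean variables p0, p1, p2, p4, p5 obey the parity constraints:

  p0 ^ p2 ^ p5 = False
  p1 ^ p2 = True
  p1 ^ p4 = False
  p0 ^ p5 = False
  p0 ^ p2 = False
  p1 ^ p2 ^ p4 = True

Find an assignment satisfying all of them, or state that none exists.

No satisfying assignment exists.

Adding constraints 1, 3, 4, 6 mod 2: every variable appears an even number of times on the left, so the left side is 0.
But the right sides sum to 1 (mod 2). 0 ≠ 1 — the system is inconsistent.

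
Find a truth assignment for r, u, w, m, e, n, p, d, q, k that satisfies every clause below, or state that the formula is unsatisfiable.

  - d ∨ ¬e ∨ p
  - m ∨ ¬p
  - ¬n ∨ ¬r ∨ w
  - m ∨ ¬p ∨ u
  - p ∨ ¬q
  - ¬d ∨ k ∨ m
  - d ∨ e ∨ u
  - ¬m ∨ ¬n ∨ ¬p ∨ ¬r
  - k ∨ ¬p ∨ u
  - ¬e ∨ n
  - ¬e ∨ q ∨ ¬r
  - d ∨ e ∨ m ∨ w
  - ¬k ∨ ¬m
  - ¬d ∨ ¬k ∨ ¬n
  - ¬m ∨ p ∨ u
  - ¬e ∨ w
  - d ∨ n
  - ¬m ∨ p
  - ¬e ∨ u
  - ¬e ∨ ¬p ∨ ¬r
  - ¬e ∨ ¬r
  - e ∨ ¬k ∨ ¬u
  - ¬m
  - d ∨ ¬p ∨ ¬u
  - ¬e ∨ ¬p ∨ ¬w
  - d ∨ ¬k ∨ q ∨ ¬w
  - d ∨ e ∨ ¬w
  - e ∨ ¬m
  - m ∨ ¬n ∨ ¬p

r = True, u = False, w = False, m = False, e = False, n = False, p = False, d = True, q = False, k = True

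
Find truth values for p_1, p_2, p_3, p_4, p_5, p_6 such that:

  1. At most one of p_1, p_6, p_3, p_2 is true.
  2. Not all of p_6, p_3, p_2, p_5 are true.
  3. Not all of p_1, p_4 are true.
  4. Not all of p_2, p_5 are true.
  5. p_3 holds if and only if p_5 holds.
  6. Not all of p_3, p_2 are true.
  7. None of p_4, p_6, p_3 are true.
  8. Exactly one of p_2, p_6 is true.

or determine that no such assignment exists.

p_1=F; p_2=T; p_3=F; p_4=F; p_5=F; p_6=F

  (1) {p_1, p_6, p_3, p_2}: 1 true — at most one ✓
  (2) {p_6, p_3, p_2, p_5}: 1/4 true — not all ✓
  (3) {p_1, p_4}: 0/2 true — not all ✓
  (4) {p_2, p_5}: 1/2 true — not all ✓
  (5) p_3=F, p_5=F — same ✓
  (6) {p_3, p_2}: 1/2 true — not all ✓
  (7) {p_4, p_6, p_3}: 0 true — none ✓
  (8) {p_2, p_6}: 1 true — exactly one ✓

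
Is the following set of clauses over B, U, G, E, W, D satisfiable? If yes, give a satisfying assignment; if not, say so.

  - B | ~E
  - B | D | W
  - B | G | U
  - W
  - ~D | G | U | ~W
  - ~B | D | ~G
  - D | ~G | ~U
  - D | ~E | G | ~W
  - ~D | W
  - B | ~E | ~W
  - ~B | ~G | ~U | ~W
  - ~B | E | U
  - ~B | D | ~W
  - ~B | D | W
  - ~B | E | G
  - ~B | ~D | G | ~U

Unit clause (W) forces W = True.
Set B = False.
  then (B | ~E) forces E = False.
Set U = True.
Set G = False.
Set D = False.
All clauses satisfied.

B: False; U: True; G: False; E: False; W: True; D: False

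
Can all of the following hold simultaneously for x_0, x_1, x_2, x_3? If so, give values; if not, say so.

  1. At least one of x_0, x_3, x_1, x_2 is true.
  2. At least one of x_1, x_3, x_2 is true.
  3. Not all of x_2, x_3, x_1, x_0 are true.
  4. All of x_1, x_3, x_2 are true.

x_0=F, x_1=T, x_2=T, x_3=T

  (1) {x_0, x_3, x_1, x_2}: 3 true — at least one ✓
  (2) {x_1, x_3, x_2}: 3 true — at least one ✓
  (3) {x_2, x_3, x_1, x_0}: 3/4 true — not all ✓
  (4) {x_1, x_3, x_2}: all 3 true ✓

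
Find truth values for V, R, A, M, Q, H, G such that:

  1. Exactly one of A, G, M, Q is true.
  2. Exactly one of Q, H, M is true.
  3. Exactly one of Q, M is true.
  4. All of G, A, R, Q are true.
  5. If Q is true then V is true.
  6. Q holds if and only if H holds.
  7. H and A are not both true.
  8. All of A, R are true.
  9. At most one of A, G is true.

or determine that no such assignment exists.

Case A = True:
  (1) with A=T forces G = False.
  Constraint (4) is violated (G=F) — contradiction.
Case A = False:
  Constraint (4) is violated (A=F) — contradiction.
Both cases fail — unsatisfiable.

No satisfying assignment exists.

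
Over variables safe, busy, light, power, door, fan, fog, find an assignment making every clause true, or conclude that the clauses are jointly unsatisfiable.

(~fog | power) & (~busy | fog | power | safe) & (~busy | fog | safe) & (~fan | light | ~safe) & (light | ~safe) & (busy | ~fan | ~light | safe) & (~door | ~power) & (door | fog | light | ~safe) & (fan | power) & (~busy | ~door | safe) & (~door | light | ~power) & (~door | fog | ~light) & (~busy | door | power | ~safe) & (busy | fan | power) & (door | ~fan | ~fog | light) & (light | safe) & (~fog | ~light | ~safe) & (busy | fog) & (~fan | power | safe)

safe=F, busy=F, light=T, power=T, door=F, fan=F, fog=T

Set safe = False.
  then (light | safe) forces light = True.
Set busy = False.
  then (busy | ~fan | ~light | safe) forces fan = False.
  then (fan | power) forces power = True.
  then (busy | fog) forces fog = True.
  then (~door | ~power) forces door = False.
All clauses satisfied.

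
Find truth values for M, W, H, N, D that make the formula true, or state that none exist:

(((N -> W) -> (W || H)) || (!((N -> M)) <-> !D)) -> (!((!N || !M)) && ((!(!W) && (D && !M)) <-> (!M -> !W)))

M = True, W = False, H = False, N = False, D = False

  (((N -> W) -> (W || H)) || (!((N -> M)) <-> !D)) -> (!((!N || !M)) && ((!(!W) && (D && !M)) <-> (!M -> !W))) = True
    ((N -> W) -> (W || H)) || (!((N -> M)) <-> !D) = False
      (N -> W) -> (W || H) = False
        N -> W = True
        W || H = False
      !((N -> M)) <-> !D = False
        !((N -> M)) = False
          N -> M = True
        !D = True
    !((!N || !M)) && ((!(!W) && (D && !M)) <-> (!M -> !W)) = False
      !((!N || !M)) = False
        !N || !M = True
          !N = True
          !M = False
      (!(!W) && (D && !M)) <-> (!M -> !W) = False
        !(!W) && (D && !M) = False
          !(!W) = False
            !W = True
          D && !M = False
            !M = False
        !M -> !W = True
          !M = False
          !W = True
The formula evaluates to True.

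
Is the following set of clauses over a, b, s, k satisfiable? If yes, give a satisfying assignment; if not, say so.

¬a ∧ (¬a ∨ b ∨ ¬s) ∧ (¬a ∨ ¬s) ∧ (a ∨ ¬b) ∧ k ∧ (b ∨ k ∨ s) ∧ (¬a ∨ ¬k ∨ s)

Unit clause (¬a) forces a = False.
In (a ∨ ¬b) only ¬b is left, so b = False.
Unit clause (k) forces k = True.
Set s = True.
Check each clause:
  (¬a): ¬a holds.
  (¬a ∨ b ∨ ¬s): ¬a holds.
  (¬a ∨ ¬s): ¬a holds.
  (a ∨ ¬b): ¬b holds.
  (k): k holds.
  (b ∨ k ∨ s): k holds.
  (¬a ∨ ¬k ∨ s): ¬a holds.
All clauses satisfied.

a = False, b = False, s = True, k = True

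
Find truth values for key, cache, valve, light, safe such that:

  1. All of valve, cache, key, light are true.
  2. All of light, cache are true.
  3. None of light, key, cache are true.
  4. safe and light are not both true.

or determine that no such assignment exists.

Case key = True:
  Constraint (3) is violated (key=T) — contradiction.
Case key = False:
  Constraint (1) is violated (key=F) — contradiction.
Both cases fail — unsatisfiable.

UNSATISFIABLE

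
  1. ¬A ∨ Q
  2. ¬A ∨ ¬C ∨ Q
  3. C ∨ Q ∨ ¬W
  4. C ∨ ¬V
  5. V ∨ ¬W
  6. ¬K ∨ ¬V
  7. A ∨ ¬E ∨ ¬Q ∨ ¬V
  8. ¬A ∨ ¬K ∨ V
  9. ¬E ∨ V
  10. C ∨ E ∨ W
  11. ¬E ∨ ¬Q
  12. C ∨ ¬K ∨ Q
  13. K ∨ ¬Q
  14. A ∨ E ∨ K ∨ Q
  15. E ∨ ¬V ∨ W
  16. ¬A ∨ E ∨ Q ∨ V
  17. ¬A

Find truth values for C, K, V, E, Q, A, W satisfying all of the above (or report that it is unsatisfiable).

C: True, K: False, V: True, E: True, Q: False, A: False, W: False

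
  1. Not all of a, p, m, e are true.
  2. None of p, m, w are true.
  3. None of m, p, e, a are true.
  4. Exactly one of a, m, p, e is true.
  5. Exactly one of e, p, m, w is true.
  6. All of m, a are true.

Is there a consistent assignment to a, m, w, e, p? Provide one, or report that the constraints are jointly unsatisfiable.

Case a = True:
  Constraint (3) is violated (a=T) — contradiction.
Case a = False:
  Constraint (6) is violated (a=F) — contradiction.
Both cases fail — unsatisfiable.

UNSATISFIABLE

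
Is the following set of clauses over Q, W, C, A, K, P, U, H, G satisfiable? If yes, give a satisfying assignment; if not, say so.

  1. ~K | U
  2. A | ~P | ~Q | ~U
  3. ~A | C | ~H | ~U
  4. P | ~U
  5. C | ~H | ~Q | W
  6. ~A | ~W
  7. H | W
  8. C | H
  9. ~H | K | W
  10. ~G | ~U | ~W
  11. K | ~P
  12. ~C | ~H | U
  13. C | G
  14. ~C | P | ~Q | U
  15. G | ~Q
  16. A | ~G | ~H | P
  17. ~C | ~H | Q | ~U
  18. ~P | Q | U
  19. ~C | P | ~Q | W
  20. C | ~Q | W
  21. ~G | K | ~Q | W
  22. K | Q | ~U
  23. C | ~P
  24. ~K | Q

Q=F; W=T; C=T; A=F; K=F; P=F; U=F; H=F; G=T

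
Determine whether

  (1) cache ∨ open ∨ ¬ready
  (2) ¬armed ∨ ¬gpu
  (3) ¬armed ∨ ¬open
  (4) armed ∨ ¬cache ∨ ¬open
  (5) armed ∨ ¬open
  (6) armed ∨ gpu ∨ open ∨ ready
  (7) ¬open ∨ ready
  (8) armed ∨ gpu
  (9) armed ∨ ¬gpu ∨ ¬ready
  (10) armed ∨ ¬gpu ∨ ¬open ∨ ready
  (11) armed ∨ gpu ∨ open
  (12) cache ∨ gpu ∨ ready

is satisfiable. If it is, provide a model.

Set cache = True.
Set gpu = False.
  then (armed ∨ gpu) forces armed = True.
  then (¬armed ∨ ¬open) forces open = False.
Set ready = True.
All clauses satisfied.

cache=T; gpu=F; open=F; armed=T; ready=T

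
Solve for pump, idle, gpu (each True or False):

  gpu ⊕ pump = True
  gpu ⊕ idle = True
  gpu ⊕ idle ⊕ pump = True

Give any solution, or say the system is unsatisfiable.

pump: False; idle: False; gpu: True

gpu ⊕ pump = T ⊕ F = True ✓
gpu ⊕ idle = T ⊕ F = True ✓
gpu ⊕ idle ⊕ pump = T ⊕ F ⊕ F = True ✓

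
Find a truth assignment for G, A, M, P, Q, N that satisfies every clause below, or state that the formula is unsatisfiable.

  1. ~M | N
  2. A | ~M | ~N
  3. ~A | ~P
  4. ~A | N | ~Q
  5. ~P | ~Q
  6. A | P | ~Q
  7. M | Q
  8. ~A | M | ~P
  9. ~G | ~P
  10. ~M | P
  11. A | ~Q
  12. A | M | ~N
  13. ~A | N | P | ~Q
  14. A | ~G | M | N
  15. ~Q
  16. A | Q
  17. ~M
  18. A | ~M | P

Unsatisfiable

Case M = True:
  Clause (~M) is falsified — contradiction.
Case M = False:
  (M | Q) forces Q = True.
  Clause (~Q) is falsified — contradiction.
Both cases fail, so the formula is unsatisfiable.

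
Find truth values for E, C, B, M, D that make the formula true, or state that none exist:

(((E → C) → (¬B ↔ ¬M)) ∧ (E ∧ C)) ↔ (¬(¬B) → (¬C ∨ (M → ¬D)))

E = True, C = True, B = True, M = True, D = False

  (((E → C) → (¬B ↔ ¬M)) ∧ (E ∧ C)) ↔ (¬(¬B) → (¬C ∨ (M → ¬D))) = True
    ((E → C) → (¬B ↔ ¬M)) ∧ (E ∧ C) = True
      (E → C) → (¬B ↔ ¬M) = True
        E → C = True
        ¬B ↔ ¬M = True
          ¬B = False
          ¬M = False
      E ∧ C = True
    ¬(¬B) → (¬C ∨ (M → ¬D)) = True
      ¬(¬B) = True
        ¬B = False
      ¬C ∨ (M → ¬D) = True
        ¬C = False
        M → ¬D = True
          ¬D = True
The formula evaluates to True.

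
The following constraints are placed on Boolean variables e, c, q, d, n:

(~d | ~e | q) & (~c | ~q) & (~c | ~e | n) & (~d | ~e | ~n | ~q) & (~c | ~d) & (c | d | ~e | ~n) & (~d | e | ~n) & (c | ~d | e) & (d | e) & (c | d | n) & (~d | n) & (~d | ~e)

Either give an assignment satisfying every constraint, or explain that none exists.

e = True, c = True, q = False, d = False, n = True

Try e = False:
  (d | e) forces d = True.
  (~c | ~d) forces c = False.
  clause (c | ~d | e) is falsified — backtrack.
So e = True.
  then (~d | ~e) forces d = False.
Try c = False:
  (c | d | ~e | ~n) forces n = False.
  clause (c | d | n) is falsified — backtrack.
So c = True.
  then (~c | ~q) forces q = False.
  then (~c | ~e | n) forces n = True.
All clauses satisfied.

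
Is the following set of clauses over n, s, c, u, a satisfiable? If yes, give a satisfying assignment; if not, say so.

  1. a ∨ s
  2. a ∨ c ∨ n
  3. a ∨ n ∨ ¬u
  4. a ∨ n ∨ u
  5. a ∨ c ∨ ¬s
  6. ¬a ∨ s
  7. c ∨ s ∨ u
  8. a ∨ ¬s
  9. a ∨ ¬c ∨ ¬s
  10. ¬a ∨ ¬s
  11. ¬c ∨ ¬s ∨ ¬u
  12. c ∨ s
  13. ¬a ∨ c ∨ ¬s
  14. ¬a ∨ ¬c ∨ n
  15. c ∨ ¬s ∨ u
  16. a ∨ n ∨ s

Unsatisfiable — no assignment works.

Case s = True:
  (a ∨ ¬s) forces a = True.
  Clause (¬a ∨ ¬s) is falsified — contradiction.
Case s = False:
  (a ∨ s) forces a = True.
  Clause (¬a ∨ s) is falsified — contradiction.
Both cases fail, so the formula is unsatisfiable.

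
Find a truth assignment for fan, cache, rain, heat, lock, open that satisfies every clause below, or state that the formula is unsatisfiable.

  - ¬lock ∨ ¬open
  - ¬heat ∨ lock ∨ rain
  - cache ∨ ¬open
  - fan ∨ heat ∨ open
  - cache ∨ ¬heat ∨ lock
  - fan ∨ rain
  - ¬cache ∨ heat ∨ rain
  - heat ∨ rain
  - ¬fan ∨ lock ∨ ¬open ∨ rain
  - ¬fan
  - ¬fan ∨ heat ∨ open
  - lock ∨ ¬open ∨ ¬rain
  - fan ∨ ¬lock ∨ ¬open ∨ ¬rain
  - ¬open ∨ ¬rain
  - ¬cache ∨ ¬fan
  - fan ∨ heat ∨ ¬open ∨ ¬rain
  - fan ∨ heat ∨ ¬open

Unit clause (¬fan) forces fan = False.
In (fan ∨ rain) only rain is left, so rain = True.
In (¬open ∨ ¬rain) only ¬open is left, so open = False.
In (fan ∨ heat ∨ open) only heat is left, so heat = True.
Set cache = False.
  then (cache ∨ ¬heat ∨ lock) forces lock = True.
All clauses satisfied.

fan = False, cache = False, rain = True, heat = True, lock = True, open = False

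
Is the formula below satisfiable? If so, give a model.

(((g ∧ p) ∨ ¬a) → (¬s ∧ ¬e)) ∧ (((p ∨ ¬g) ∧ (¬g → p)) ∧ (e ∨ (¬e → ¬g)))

s = True; e = True; a = True; g = False; p = True

  ((g ∧ p) ∨ ¬a) → (¬s ∧ ¬e) = True
    (g ∧ p) ∨ ¬a = False
      g ∧ p = False
      ¬a = False
    ¬s ∧ ¬e = False
      ¬s = False
      ¬e = False
  ((p ∨ ¬g) ∧ (¬g → p)) ∧ (e ∨ (¬e → ¬g)) = True
    (p ∨ ¬g) ∧ (¬g → p) = True
      p ∨ ¬g = True
        ¬g = True
      ¬g → p = True
        ¬g = True
    e ∨ (¬e → ¬g) = True
      ¬e → ¬g = True
        ¬e = False
        ¬g = True
Both conjuncts True, so the formula holds.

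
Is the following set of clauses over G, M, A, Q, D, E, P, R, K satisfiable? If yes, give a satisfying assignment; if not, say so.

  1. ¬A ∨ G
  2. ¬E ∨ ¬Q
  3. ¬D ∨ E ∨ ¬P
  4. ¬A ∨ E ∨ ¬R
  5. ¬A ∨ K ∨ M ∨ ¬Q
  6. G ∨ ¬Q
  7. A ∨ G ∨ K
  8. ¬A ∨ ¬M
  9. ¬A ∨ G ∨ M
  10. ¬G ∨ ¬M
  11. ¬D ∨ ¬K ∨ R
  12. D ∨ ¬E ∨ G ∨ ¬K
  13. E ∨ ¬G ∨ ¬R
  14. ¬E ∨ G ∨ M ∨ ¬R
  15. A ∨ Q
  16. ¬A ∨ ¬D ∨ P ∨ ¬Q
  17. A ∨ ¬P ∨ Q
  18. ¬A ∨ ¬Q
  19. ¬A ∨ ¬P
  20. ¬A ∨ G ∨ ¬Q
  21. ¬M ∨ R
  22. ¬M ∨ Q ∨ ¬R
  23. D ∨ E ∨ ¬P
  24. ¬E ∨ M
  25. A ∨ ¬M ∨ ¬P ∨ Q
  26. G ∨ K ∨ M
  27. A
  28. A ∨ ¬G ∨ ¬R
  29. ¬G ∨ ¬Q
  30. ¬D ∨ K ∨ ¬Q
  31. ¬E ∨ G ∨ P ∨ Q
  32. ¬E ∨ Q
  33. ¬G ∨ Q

Case A = True:
  (¬A ∨ G) forces G = True.
  (¬A ∨ ¬M) forces M = False.
  (¬A ∨ ¬Q) forces Q = False.
  Clause (¬G ∨ Q) is falsified — contradiction.
Case A = False:
  Clause (A) is falsified — contradiction.
Both cases fail, so the formula is unsatisfiable.

Unsatisfiable — no assignment works.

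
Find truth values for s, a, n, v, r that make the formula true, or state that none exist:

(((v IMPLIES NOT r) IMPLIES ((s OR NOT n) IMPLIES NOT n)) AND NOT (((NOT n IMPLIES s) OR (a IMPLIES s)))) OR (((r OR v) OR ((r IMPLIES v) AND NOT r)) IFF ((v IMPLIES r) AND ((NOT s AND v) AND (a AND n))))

s = False, a = True, n = False, v = False, r = True

  (((v IMPLIES NOT r) IMPLIES ((s OR NOT n) IMPLIES NOT n)) AND NOT (((NOT n IMPLIES s) OR (a IMPLIES s)))) OR (((r OR v) OR ((r IMPLIES v) AND NOT r)) IFF ((v IMPLIES r) AND ((NOT s AND v) AND (a AND n)))) = True
    ((v IMPLIES NOT r) IMPLIES ((s OR NOT n) IMPLIES NOT n)) AND NOT (((NOT n IMPLIES s) OR (a IMPLIES s))) = True
      (v IMPLIES NOT r) IMPLIES ((s OR NOT n) IMPLIES NOT n) = True
        v IMPLIES NOT r = True
          NOT r = False
        (s OR NOT n) IMPLIES NOT n = True
          s OR NOT n = True
            NOT n = True
          NOT n = True
      NOT (((NOT n IMPLIES s) OR (a IMPLIES s))) = True
        (NOT n IMPLIES s) OR (a IMPLIES s) = False
          NOT n IMPLIES s = False
            NOT n = True
          a IMPLIES s = False
    ((r OR v) OR ((r IMPLIES v) AND NOT r)) IFF ((v IMPLIES r) AND ((NOT s AND v) AND (a AND n))) = False
      (r OR v) OR ((r IMPLIES v) AND NOT r) = True
        r OR v = True
        (r IMPLIES v) AND NOT r = False
          r IMPLIES v = False
          NOT r = False
      (v IMPLIES r) AND ((NOT s AND v) AND (a AND n)) = False
        v IMPLIES r = True
        (NOT s AND v) AND (a AND n) = False
          NOT s AND v = False
            NOT s = True
          a AND n = False
The formula evaluates to True.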